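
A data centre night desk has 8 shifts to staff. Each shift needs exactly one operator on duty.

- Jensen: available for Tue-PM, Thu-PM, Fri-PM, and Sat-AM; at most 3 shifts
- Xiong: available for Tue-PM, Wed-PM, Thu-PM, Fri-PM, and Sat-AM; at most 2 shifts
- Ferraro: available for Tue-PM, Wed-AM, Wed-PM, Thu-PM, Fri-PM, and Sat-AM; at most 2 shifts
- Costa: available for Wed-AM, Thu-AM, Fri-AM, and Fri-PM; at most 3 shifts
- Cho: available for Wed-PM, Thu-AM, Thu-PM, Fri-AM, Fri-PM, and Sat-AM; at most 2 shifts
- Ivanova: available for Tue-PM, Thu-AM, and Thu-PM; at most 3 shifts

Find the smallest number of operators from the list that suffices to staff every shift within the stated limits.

8 slots to fill and no one can take more than 3, so at least ⌈8/3⌉ = 3 operators are needed.
Jensen, Xiong, and Costa alone can cover everything: Tue-PM→Jensen, Wed-AM→Costa, Wed-PM→Xiong, Thu-AM→Costa, Thu-PM→Jensen, Fri-AM→Costa, Fri-PM→Xiong, Sat-AM→Jensen.

3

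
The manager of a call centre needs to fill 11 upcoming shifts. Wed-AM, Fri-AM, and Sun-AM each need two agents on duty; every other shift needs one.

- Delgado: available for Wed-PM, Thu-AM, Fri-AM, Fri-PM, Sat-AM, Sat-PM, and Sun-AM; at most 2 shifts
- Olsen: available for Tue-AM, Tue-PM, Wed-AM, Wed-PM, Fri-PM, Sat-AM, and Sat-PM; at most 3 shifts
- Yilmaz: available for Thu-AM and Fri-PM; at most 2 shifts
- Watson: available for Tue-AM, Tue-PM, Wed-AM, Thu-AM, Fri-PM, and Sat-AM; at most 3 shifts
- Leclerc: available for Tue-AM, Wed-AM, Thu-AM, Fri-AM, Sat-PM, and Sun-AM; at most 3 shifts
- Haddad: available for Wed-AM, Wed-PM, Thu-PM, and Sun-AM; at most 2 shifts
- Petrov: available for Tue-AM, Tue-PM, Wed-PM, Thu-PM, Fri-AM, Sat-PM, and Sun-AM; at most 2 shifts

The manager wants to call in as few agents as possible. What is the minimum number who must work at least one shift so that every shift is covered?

6

14 slots to fill and no one can take more than 3, so at least ⌈14/3⌉ = 5 agents are needed.
Any 5 agents together have capacity at most 3+3+3+2+2 = 13 < 14 slots, so 5 can never suffice.
Delgado, Olsen, Yilmaz, Watson, Leclerc, and Haddad alone can cover everything: Tue-AM→Olsen, Tue-PM→Olsen, Wed-AM→Watson+Leclerc, Wed-PM→Delgado, Thu-AM→Yilmaz, Thu-PM→Haddad, Fri-AM→Delgado+Leclerc, Fri-PM→Yilmaz, Sat-AM→Watson, Sat-PM→Olsen, Sun-AM→Leclerc+Haddad.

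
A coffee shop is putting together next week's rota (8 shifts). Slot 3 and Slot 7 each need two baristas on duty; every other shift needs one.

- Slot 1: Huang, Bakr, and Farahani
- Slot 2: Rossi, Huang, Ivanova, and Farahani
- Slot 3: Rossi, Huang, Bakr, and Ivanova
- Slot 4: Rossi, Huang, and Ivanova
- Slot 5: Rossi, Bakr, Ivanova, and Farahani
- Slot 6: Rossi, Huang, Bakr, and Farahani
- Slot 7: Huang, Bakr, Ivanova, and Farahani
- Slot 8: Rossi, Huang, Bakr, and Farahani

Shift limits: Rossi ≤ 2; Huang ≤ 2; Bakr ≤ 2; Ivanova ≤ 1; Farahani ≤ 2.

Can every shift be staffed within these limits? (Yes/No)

Total capacity is 2+2+2+1+2 = 9 but 10 worker-slots are needed — infeasible.

No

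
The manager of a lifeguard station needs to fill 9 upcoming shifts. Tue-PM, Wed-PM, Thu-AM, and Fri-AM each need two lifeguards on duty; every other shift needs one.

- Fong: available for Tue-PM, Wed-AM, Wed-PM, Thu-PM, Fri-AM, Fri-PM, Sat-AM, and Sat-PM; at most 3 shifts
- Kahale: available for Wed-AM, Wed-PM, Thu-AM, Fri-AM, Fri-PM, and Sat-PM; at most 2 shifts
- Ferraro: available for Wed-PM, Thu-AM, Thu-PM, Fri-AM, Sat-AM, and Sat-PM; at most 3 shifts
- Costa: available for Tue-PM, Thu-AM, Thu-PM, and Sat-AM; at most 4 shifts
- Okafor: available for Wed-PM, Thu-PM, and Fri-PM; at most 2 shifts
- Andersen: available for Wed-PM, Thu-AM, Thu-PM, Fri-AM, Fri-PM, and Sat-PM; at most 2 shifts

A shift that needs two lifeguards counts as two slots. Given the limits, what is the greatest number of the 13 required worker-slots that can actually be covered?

Total capacity across all lifeguards is 3+2+3+4+2+2 = 16, and 13 slots are needed, so at most 13 can be filled.
An assignment achieving 13: Tue-PM→Fong+Costa, Wed-AM→Fong, Wed-PM→Okafor+Andersen, Thu-AM→Kahale+Ferraro, Thu-PM→Costa, Fri-AM→Kahale+Ferraro, Fri-PM→Okafor, Sat-AM→Fong, Sat-PM→Ferraro.
Loads: Fong 3/3, Kahale 2/2, Ferraro 3/3, Costa 2/4, Okafor 2/2, Andersen 1/2.

13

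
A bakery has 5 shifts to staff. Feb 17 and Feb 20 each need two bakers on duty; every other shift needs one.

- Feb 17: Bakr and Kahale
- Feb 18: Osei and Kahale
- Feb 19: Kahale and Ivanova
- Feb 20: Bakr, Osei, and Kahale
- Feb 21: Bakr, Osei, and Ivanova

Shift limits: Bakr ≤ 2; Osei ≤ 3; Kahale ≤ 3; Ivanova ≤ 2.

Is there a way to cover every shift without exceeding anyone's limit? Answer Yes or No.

Yes

Feb 17 can only be covered by Bakr and Kahale, so that assignment is forced.
One valid schedule: Feb 17→Bakr+Kahale, Feb 18→Osei, Feb 19→Kahale, Feb 20→Bakr+Osei, Feb 21→Osei.
Loads: Bakr 2/2, Osei 3/3, Kahale 2/3, Ivanova 0/2 — all within limits.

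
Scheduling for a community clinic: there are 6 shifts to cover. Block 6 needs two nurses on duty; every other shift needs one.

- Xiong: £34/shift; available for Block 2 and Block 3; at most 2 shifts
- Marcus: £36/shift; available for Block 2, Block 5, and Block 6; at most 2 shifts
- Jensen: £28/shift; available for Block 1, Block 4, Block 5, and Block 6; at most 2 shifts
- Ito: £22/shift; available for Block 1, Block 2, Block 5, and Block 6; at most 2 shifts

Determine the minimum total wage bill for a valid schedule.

£204

Block 3 can only be covered by Xiong, so that assignment is forced.
Block 4 can only be covered by Jensen, so that assignment is forced.
Picking the cheapest available nurse for each shift independently would cost £178, but that ignores the shift limits.
An optimal schedule: Block 1→Ito, Block 2→Xiong, Block 3→Xiong, Block 4→Jensen, Block 5→Ito, Block 6→Jensen+Marcus.
Total: 22 + 34 + 34 + 28 + 22 + 28 + 36 = £204.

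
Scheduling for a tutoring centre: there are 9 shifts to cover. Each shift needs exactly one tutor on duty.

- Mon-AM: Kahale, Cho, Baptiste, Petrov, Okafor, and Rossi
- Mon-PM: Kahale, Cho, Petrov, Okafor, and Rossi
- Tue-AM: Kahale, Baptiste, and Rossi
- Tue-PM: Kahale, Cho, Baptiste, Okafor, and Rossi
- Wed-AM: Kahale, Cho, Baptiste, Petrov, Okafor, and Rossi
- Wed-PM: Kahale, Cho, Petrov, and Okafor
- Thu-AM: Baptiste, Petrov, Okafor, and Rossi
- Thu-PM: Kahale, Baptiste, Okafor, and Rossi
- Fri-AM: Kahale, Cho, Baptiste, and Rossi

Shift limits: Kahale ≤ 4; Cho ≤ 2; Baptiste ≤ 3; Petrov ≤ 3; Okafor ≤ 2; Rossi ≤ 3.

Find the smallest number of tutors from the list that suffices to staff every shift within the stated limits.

3

9 slots to fill and no one can take more than 4, so at least ⌈9/4⌉ = 3 tutors are needed.
Kahale, Cho, and Baptiste alone can cover everything: Mon-AM→Cho, Mon-PM→Kahale, Tue-AM→Kahale, Tue-PM→Cho, Wed-AM→Baptiste, Wed-PM→Kahale, Thu-AM→Baptiste, Thu-PM→Kahale, Fri-AM→Baptiste.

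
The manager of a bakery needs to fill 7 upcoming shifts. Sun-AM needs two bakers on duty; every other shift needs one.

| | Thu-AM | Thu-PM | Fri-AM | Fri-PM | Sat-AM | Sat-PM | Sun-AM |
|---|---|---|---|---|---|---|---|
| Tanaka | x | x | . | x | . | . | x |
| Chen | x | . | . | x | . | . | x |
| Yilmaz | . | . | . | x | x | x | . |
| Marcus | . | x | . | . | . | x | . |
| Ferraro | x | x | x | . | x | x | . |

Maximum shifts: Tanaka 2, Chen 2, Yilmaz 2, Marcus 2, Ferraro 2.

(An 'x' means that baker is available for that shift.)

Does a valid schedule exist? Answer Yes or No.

Fri-AM can only be covered by Ferraro, so that assignment is forced.
Sun-AM can only be covered by Tanaka and Chen, so that assignment is forced.
One valid schedule: Thu-AM→Tanaka, Thu-PM→Marcus, Fri-AM→Ferraro, Fri-PM→Chen, Sat-AM→Yilmaz, Sat-PM→Yilmaz, Sun-AM→Tanaka+Chen.
Loads: Tanaka 2/2, Chen 2/2, Yilmaz 2/2, Marcus 1/2, Ferraro 1/2 — all within limits.

Yes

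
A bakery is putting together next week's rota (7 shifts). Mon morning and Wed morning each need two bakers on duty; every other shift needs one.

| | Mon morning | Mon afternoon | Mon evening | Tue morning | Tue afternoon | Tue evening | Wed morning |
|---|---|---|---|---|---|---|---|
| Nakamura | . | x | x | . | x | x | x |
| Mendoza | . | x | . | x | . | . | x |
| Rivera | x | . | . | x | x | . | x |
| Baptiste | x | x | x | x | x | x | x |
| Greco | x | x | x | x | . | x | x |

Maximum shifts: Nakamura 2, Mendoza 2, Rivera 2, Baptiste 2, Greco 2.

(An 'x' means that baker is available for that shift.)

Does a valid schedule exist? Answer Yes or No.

Yes

One valid schedule: Mon morning→Rivera+Baptiste, Mon afternoon→Mendoza, Mon evening→Nakamura, Tue morning→Mendoza, Tue afternoon→Nakamura, Tue evening→Baptiste, Wed morning→Rivera+Greco.
Loads: Nakamura 2/2, Mendoza 2/2, Rivera 2/2, Baptiste 2/2, Greco 1/2 — all within limits.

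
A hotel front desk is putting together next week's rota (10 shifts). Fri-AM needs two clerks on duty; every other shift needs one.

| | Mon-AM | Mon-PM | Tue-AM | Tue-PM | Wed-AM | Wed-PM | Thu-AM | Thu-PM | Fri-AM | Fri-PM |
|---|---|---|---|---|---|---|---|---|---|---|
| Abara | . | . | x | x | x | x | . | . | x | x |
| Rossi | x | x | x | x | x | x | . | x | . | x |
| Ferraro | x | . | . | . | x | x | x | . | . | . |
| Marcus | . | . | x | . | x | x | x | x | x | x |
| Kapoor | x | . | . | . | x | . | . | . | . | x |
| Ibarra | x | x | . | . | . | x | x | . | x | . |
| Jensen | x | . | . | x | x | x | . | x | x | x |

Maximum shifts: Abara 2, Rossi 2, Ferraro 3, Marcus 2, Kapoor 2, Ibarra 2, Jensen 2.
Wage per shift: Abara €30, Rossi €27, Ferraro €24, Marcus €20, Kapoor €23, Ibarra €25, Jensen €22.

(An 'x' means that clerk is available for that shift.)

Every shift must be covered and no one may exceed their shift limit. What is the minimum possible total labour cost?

€252

Picking the cheapest available clerk for each shift independently would cost €231, but that ignores the shift limits.
An optimal schedule: Mon-AM→Kapoor, Mon-PM→Ibarra, Tue-AM→Marcus, Tue-PM→Jensen, Wed-AM→Ferraro, Wed-PM→Ferraro, Thu-AM→Ferraro, Thu-PM→Marcus, Fri-AM→Jensen+Ibarra, Fri-PM→Kapoor.
Total: 23 + 25 + 20 + 22 + 24 + 24 + 24 + 20 + 22 + 25 + 23 = €252.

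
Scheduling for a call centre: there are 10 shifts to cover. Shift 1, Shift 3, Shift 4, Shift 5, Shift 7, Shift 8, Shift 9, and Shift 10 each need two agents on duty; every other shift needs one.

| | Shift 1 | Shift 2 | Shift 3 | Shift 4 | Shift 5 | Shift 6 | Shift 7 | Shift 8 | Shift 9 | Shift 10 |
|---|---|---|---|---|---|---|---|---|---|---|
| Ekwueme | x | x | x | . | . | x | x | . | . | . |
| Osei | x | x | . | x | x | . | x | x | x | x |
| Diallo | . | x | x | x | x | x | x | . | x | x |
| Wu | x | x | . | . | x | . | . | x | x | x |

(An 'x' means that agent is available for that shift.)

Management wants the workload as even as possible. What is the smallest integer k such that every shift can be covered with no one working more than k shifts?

5

With 4 agents and 18 worker-slots to fill, someone must work at least ⌈18/4⌉ = 5 shifts, so k ≥ 5.
k = 5 works: Shift 1→Ekwueme+Osei, Shift 2→Ekwueme, Shift 3→Ekwueme+Diallo, Shift 4→Osei+Diallo, Shift 5→Osei+Diallo, Shift 6→Ekwueme, Shift 7→Ekwueme+Osei, Shift 8→Osei+Wu, Shift 9→Diallo+Wu, Shift 10→Diallo+Wu.
Loads: Ekwueme 5, Osei 5, Diallo 5, Wu 3 — all ≤ 5.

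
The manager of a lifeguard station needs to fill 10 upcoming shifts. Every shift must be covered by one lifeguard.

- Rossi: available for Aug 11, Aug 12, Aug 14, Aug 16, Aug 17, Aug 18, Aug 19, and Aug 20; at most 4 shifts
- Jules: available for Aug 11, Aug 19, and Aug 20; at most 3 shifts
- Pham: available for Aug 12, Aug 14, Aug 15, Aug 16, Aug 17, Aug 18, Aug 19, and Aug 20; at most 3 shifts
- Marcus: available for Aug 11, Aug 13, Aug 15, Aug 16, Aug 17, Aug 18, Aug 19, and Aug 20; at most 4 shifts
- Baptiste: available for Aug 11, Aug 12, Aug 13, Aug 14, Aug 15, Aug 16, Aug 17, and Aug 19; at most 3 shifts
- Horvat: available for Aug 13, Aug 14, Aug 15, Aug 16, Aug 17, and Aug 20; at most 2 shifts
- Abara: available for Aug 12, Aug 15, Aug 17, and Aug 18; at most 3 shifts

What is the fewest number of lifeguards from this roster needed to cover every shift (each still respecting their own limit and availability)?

10 slots to fill and no one can take more than 4, so at least ⌈10/4⌉ = 3 lifeguards are needed.
Rossi, Jules, and Marcus alone can cover everything: Aug 11→Jules, Aug 12→Rossi, Aug 13→Marcus, Aug 14→Rossi, Aug 15→Marcus, Aug 16→Rossi, Aug 17→Rossi, Aug 18→Marcus, Aug 19→Jules, Aug 20→Jules.

3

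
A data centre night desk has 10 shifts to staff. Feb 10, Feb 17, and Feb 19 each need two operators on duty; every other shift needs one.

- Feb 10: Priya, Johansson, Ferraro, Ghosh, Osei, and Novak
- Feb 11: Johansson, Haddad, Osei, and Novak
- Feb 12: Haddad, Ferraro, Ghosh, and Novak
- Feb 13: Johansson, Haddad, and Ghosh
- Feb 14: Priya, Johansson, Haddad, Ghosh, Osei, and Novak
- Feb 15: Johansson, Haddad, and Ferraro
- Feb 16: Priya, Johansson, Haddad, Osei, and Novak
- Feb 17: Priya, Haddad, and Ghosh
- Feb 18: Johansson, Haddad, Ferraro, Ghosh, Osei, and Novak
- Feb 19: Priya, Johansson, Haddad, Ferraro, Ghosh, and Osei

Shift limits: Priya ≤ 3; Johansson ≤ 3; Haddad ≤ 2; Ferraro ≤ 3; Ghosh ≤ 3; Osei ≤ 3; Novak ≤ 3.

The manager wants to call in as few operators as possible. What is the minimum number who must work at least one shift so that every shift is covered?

5

13 slots to fill and no one can take more than 3, so at least ⌈13/3⌉ = 5 operators are needed.
Priya, Johansson, Haddad, Ferraro, and Ghosh alone can cover everything: Feb 10→Ferraro+Ghosh, Feb 11→Johansson, Feb 12→Haddad, Feb 13→Johansson, Feb 14→Priya, Feb 15→Johansson, Feb 16→Priya, Feb 17→Priya+Haddad, Feb 18→Ferraro, Feb 19→Ferraro+Ghosh.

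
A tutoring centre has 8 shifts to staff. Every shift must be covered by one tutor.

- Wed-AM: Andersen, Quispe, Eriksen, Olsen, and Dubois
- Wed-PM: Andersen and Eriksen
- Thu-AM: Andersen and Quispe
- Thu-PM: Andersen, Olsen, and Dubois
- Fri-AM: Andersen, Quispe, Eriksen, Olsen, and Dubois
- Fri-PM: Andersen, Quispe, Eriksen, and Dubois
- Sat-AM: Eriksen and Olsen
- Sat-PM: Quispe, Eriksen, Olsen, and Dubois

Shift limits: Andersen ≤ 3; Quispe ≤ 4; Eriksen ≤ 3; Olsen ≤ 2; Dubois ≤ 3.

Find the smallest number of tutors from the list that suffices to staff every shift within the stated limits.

3

8 slots to fill and no one can take more than 4, so at least ⌈8/4⌉ = 2 tutors are needed.
Any 2 tutors together have capacity at most 4+3 = 7 < 8 slots, so 2 can never suffice.
Andersen, Quispe, and Eriksen alone can cover everything: Wed-AM→Quispe, Wed-PM→Andersen, Thu-AM→Andersen, Thu-PM→Andersen, Fri-AM→Quispe, Fri-PM→Quispe, Sat-AM→Eriksen, Sat-PM→Quispe.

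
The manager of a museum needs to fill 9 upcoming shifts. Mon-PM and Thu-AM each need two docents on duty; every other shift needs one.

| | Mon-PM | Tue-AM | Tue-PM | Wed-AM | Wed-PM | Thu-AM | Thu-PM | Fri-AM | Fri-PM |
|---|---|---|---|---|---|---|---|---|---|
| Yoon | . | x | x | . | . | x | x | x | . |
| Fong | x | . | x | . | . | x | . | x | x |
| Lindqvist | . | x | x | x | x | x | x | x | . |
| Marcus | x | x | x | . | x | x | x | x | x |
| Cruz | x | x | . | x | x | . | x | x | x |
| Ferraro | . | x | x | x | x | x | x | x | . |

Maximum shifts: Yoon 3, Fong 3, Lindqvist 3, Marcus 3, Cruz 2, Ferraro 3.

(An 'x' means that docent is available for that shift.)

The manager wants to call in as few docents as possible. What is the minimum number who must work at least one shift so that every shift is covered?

4

11 slots to fill and no one can take more than 3, so at least ⌈11/3⌉ = 4 docents are needed.
Yoon, Fong, Lindqvist, and Marcus alone can cover everything: Mon-PM→Fong+Marcus, Tue-AM→Yoon, Tue-PM→Yoon, Wed-AM→Lindqvist, Wed-PM→Lindqvist, Thu-AM→Lindqvist+Marcus, Thu-PM→Yoon, Fri-AM→Fong, Fri-PM→Fong.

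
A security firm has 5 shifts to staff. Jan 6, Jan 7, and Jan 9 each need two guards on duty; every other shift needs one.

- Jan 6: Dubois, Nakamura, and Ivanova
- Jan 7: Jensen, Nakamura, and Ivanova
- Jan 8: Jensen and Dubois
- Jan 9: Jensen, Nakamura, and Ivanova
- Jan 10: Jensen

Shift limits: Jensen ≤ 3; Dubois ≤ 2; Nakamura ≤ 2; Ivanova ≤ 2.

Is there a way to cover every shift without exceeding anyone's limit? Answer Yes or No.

Yes

Jan 10 can only be covered by Jensen, so that assignment is forced.
One valid schedule: Jan 6→Dubois+Nakamura, Jan 7→Jensen+Ivanova, Jan 8→Jensen, Jan 9→Nakamura+Ivanova, Jan 10→Jensen.
Loads: Jensen 3/3, Dubois 1/2, Nakamura 2/2, Ivanova 2/2 — all within limits.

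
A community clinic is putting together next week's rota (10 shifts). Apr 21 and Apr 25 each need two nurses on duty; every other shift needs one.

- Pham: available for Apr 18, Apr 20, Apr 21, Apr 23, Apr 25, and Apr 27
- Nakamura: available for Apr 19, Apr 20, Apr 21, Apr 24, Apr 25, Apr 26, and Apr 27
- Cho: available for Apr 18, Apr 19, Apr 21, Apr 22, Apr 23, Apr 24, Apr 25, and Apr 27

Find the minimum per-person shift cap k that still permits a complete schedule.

4

With 3 nurses and 12 worker-slots to fill, someone must work at least ⌈12/3⌉ = 4 shifts, so k ≥ 4.
k = 4 works: Apr 18→Pham, Apr 19→Nakamura, Apr 20→Pham, Apr 21→Pham+Cho, Apr 22→Cho, Apr 23→Pham, Apr 24→Nakamura, Apr 25→Nakamura+Cho, Apr 26→Nakamura, Apr 27→Cho.
Loads: Pham 4, Nakamura 4, Cho 4 — all ≤ 4.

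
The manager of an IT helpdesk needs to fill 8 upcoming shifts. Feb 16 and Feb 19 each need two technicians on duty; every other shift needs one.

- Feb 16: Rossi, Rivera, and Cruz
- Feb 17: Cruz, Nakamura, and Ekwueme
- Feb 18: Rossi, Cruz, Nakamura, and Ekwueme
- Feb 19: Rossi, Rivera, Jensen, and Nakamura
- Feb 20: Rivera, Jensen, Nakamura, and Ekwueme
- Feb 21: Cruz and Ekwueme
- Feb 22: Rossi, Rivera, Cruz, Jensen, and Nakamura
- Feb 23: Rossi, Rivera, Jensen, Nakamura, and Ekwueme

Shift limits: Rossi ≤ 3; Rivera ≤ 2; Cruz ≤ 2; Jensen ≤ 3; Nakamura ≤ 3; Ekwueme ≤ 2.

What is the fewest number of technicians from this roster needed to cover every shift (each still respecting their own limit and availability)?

10 slots to fill and no one can take more than 3, so at least ⌈10/3⌉ = 4 technicians are needed.
Rossi, Rivera, Cruz, and Jensen alone can cover everything: Feb 16→Rossi+Rivera, Feb 17→Cruz, Feb 18→Rossi, Feb 19→Rossi+Jensen, Feb 20→Rivera, Feb 21→Cruz, Feb 22→Jensen, Feb 23→Jensen.

4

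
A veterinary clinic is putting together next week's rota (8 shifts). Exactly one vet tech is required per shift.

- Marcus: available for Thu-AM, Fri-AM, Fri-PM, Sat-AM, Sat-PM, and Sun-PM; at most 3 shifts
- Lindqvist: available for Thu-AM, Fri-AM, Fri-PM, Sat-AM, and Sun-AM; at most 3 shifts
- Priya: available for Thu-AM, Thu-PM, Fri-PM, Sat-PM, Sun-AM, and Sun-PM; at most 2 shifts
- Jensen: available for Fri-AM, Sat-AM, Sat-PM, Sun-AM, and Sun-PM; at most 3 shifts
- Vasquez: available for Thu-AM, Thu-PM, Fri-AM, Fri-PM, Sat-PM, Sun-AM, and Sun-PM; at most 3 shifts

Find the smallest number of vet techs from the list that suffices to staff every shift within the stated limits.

3

8 slots to fill and no one can take more than 3, so at least ⌈8/3⌉ = 3 vet techs are needed.
Marcus, Lindqvist, and Priya alone can cover everything: Thu-AM→Lindqvist, Thu-PM→Priya, Fri-AM→Marcus, Fri-PM→Lindqvist, Sat-AM→Marcus, Sat-PM→Marcus, Sun-AM→Lindqvist, Sun-PM→Priya.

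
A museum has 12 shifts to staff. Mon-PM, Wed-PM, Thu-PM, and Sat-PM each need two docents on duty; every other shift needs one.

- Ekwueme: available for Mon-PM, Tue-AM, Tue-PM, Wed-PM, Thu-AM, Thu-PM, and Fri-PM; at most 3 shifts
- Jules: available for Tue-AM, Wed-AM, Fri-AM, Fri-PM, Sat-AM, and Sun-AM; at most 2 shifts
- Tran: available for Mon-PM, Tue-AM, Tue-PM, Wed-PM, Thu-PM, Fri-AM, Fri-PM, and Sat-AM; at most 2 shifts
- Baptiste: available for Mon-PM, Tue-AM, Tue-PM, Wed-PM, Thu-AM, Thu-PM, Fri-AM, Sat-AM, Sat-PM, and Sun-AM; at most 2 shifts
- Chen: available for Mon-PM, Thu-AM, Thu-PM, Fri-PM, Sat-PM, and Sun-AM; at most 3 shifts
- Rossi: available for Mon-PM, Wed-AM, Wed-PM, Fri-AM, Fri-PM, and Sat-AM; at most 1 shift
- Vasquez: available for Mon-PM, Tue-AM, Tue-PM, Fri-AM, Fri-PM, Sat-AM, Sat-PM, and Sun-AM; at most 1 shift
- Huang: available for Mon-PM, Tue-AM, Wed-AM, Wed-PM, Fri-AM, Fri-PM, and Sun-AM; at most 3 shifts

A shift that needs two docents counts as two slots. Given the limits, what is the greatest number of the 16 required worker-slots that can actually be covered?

Total capacity across all docents is 3+2+2+2+3+1+1+3 = 17, and 16 slots are needed, so at most 16 can be filled.
An assignment achieving 16: Mon-PM→Chen+Huang, Tue-AM→Vasquez, Tue-PM→Ekwueme, Wed-AM→Jules, Wed-PM→Tran+Baptiste, Thu-AM→Ekwueme, Thu-PM→Ekwueme+Tran, Fri-AM→Rossi, Fri-PM→Huang, Sat-AM→Jules, Sat-PM→Baptiste+Chen, Sun-AM→Chen.
Loads: Ekwueme 3/3, Jules 2/2, Tran 2/2, Baptiste 2/2, Chen 3/3, Rossi 1/1, Vasquez 1/1, Huang 2/3.

16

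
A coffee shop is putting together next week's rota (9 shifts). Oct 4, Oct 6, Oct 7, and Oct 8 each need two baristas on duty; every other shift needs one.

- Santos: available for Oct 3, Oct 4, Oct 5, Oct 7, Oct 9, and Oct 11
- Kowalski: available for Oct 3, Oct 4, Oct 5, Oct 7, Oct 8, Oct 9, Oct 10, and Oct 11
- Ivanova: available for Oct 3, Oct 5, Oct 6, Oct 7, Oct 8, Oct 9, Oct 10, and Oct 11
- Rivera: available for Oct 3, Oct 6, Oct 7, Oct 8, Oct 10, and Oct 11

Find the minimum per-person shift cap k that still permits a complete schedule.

With 4 baristas and 13 worker-slots to fill, someone must work at least ⌈13/4⌉ = 4 shifts, so k ≥ 4.
k = 4 works: Oct 3→Santos, Oct 4→Santos+Kowalski, Oct 5→Santos, Oct 6→Ivanova+Rivera, Oct 7→Ivanova+Rivera, Oct 8→Kowalski+Ivanova, Oct 9→Santos, Oct 10→Kowalski, Oct 11→Kowalski.
Loads: Santos 4, Kowalski 4, Ivanova 3, Rivera 2 — all ≤ 4.

4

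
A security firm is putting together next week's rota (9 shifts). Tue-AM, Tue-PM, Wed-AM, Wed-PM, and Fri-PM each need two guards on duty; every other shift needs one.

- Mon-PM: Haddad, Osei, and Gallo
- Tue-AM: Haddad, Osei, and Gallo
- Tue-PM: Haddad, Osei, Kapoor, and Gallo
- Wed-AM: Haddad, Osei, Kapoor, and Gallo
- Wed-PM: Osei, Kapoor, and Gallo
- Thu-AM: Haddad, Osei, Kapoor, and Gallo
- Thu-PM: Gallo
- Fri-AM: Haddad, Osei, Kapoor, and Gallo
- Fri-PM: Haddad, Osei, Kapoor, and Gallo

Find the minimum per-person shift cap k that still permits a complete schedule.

With 4 guards and 14 worker-slots to fill, someone must work at least ⌈14/4⌉ = 4 shifts, so k ≥ 4.
k = 4 works: Mon-PM→Haddad, Tue-AM→Haddad+Osei, Tue-PM→Osei+Kapoor, Wed-AM→Osei+Kapoor, Wed-PM→Osei+Kapoor, Thu-AM→Haddad, Thu-PM→Gallo, Fri-AM→Haddad, Fri-PM→Kapoor+Gallo.
Loads: Haddad 4, Osei 4, Kapoor 4, Gallo 2 — all ≤ 4.

4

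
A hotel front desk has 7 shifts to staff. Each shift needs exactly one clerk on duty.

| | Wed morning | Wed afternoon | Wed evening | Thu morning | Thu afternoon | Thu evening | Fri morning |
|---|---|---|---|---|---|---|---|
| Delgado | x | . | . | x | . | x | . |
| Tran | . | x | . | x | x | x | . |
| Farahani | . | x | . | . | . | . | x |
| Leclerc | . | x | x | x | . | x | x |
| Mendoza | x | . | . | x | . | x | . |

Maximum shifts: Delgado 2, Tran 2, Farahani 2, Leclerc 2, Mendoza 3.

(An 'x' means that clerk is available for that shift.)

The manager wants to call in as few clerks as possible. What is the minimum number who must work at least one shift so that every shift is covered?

7 slots to fill and no one can take more than 3, so at least ⌈7/3⌉ = 3 clerks are needed.
Tran, Leclerc, and Mendoza alone can cover everything: Wed morning→Mendoza, Wed afternoon→Tran, Wed evening→Leclerc, Thu morning→Mendoza, Thu afternoon→Tran, Thu evening→Mendoza, Fri morning→Leclerc.

3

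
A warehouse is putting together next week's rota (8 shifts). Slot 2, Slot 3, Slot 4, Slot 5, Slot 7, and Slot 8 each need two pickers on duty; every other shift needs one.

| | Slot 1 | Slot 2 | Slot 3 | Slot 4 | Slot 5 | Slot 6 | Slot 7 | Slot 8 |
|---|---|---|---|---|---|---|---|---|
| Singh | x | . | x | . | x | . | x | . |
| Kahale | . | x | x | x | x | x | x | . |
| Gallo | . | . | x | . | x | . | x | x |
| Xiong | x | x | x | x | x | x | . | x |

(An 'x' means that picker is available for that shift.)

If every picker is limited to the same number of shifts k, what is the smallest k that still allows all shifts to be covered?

4

With 4 pickers and 14 worker-slots to fill, someone must work at least ⌈14/4⌉ = 4 shifts, so k ≥ 4.
k = 4 works: Slot 1→Singh, Slot 2→Kahale+Xiong, Slot 3→Singh+Gallo, Slot 4→Kahale+Xiong, Slot 5→Singh+Gallo, Slot 6→Kahale, Slot 7→Singh+Kahale, Slot 8→Gallo+Xiong.
Loads: Singh 4, Kahale 4, Gallo 3, Xiong 3 — all ≤ 4.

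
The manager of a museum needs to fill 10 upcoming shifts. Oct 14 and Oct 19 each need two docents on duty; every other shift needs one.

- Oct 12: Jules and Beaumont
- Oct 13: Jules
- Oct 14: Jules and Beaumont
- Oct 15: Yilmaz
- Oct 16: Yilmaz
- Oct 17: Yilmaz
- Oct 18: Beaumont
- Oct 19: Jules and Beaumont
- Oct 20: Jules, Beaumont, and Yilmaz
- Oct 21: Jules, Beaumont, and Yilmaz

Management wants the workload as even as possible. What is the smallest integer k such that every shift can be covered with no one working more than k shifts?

With 3 docents and 12 worker-slots to fill, someone must work at least ⌈12/3⌉ = 4 shifts, so k ≥ 4.
k = 4 works: Oct 12→Jules, Oct 13→Jules, Oct 14→Jules+Beaumont, Oct 15→Yilmaz, Oct 16→Yilmaz, Oct 17→Yilmaz, Oct 18→Beaumont, Oct 19→Jules+Beaumont, Oct 20→Beaumont, Oct 21→Yilmaz.
Loads: Jules 4, Beaumont 4, Yilmaz 4 — all ≤ 4.

4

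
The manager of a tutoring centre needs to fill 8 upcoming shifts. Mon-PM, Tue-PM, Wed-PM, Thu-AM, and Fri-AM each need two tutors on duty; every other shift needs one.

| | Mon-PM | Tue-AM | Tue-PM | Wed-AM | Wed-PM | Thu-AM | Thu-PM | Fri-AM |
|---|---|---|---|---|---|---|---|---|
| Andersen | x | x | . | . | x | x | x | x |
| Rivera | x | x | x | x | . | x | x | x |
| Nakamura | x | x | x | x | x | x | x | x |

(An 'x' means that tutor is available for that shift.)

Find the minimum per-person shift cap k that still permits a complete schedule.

With 3 tutors and 13 worker-slots to fill, someone must work at least ⌈13/3⌉ = 5 shifts, so k ≥ 5.
k = 5 works: Mon-PM→Andersen+Rivera, Tue-AM→Andersen, Tue-PM→Rivera+Nakamura, Wed-AM→Rivera, Wed-PM→Andersen+Nakamura, Thu-AM→Andersen+Rivera, Thu-PM→Andersen, Fri-AM→Rivera+Nakamura.
Loads: Andersen 5, Rivera 5, Nakamura 3 — all ≤ 5.

5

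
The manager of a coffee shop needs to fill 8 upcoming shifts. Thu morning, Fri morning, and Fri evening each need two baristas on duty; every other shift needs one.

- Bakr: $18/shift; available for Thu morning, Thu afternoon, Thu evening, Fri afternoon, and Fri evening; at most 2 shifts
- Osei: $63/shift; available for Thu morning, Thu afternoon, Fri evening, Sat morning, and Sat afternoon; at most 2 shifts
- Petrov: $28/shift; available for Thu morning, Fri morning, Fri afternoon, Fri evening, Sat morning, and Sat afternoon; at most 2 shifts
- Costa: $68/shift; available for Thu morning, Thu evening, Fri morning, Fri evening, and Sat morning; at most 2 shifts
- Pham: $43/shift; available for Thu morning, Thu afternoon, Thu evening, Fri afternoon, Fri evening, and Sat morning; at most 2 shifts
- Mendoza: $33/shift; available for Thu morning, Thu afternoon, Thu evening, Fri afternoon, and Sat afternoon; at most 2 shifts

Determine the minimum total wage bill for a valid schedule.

Fri morning can only be covered by Petrov and Costa, so that assignment is forced.
Picking the cheapest available barista for each shift independently would cost $298, but that ignores the shift limits.
An optimal schedule: Thu morning→Mendoza+Osei, Thu afternoon→Bakr, Thu evening→Bakr, Fri morning→Petrov+Costa, Fri afternoon→Mendoza, Fri evening→Pham+Osei, Sat morning→Pham, Sat afternoon→Petrov.
Total: 33 + 63 + 18 + 18 + 28 + 68 + 33 + 43 + 63 + 43 + 28 = $438.

$438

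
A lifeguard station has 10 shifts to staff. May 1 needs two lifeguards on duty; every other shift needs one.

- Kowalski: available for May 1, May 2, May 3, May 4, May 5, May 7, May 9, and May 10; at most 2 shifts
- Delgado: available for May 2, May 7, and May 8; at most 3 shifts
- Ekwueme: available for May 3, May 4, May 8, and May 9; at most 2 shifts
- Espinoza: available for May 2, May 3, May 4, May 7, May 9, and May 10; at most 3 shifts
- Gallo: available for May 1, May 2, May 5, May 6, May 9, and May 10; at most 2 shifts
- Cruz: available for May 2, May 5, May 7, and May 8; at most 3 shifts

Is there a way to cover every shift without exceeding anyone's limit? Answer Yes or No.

May 1 can only be covered by Kowalski and Gallo, so that assignment is forced.
May 6 can only be covered by Gallo, so that assignment is forced.
One valid schedule: May 1→Kowalski+Gallo, May 2→Delgado, May 3→Kowalski, May 4→Ekwueme, May 5→Cruz, May 6→Gallo, May 7→Delgado, May 8→Delgado, May 9→Ekwueme, May 10→Espinoza.
Loads: Kowalski 2/2, Delgado 3/3, Ekwueme 2/2, Espinoza 1/3, Gallo 2/2, Cruz 1/3 — all within limits.

Yes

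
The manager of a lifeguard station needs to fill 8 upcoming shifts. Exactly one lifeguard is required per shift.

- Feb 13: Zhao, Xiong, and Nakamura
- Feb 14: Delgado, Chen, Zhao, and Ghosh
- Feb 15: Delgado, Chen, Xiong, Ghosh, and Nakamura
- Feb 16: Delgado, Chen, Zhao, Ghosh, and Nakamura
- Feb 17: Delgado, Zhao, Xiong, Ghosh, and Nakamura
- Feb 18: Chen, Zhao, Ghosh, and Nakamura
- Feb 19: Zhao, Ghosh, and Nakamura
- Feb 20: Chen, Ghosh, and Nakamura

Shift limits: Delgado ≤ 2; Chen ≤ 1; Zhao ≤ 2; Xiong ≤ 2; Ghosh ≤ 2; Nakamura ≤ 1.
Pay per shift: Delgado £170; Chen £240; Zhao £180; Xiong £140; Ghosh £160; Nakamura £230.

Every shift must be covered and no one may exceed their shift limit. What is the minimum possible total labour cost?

£1300

Picking the cheapest available lifeguard for each shift independently would cost £1220, but that ignores the shift limits.
An optimal schedule: Feb 13→Xiong, Feb 14→Delgado, Feb 15→Xiong, Feb 16→Delgado, Feb 17→Zhao, Feb 18→Zhao, Feb 19→Ghosh, Feb 20→Ghosh.
Total: 140 + 170 + 140 + 170 + 180 + 180 + 160 + 160 = £1300.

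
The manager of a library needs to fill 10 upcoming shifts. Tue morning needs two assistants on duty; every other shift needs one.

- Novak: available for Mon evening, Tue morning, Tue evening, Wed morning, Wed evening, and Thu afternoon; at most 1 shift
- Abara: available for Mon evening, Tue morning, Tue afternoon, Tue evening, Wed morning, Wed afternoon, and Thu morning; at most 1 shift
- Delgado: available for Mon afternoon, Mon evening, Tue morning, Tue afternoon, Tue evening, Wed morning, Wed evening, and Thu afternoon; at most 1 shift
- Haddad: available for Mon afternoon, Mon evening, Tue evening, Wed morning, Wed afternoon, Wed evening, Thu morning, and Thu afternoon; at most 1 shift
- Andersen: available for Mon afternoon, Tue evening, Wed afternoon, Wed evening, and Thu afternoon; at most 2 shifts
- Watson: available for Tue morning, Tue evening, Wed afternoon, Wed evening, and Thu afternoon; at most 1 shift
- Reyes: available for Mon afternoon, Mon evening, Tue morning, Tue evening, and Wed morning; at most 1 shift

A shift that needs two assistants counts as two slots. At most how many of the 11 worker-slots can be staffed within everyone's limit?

Total capacity across all assistants is 1+1+1+1+2+1+1 = 8, and 11 slots are needed, so at most 8 can be filled.
An assignment achieving 8: Mon afternoon→Delgado, Mon evening→Novak, Tue morning→Watson+Reyes, Tue afternoon→Abara, Wed afternoon→Andersen, Wed evening→Andersen, Thu morning→Haddad.
Loads: Novak 1/1, Abara 1/1, Delgado 1/1, Haddad 1/1, Andersen 2/2, Watson 1/1, Reyes 1/1.

8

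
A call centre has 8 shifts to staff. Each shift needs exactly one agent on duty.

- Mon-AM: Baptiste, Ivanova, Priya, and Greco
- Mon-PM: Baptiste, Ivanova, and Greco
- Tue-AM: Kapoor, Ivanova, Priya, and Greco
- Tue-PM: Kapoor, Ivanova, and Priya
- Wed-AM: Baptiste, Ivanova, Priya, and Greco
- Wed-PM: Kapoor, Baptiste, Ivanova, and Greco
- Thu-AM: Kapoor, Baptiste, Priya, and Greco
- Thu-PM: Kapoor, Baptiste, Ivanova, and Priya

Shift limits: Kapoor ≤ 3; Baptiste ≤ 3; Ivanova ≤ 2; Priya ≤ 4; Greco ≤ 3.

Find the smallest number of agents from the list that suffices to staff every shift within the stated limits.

8 slots to fill and no one can take more than 4, so at least ⌈8/4⌉ = 2 agents are needed.
Any 2 agents together have capacity at most 4+3 = 7 < 8 slots, so 2 can never suffice.
Kapoor, Baptiste, and Ivanova alone can cover everything: Mon-AM→Baptiste, Mon-PM→Baptiste, Tue-AM→Kapoor, Tue-PM→Kapoor, Wed-AM→Baptiste, Wed-PM→Ivanova, Thu-AM→Kapoor, Thu-PM→Ivanova.

3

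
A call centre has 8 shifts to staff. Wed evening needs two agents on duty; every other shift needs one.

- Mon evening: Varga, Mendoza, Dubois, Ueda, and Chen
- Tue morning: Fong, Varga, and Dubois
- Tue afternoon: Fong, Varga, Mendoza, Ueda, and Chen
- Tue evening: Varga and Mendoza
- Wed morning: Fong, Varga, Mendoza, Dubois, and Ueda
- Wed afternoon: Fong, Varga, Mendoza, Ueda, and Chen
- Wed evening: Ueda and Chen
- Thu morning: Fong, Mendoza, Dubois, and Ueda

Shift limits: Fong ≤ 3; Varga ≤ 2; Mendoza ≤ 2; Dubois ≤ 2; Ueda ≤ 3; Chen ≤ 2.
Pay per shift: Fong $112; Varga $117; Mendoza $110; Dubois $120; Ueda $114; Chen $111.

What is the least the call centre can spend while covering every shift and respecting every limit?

$1006

Wed evening can only be covered by Ueda and Chen, so that assignment is forced.
Picking the cheapest available agent for each shift independently would cost $997, but that ignores the shift limits.
An optimal schedule: Mon evening→Chen, Tue morning→Fong, Tue afternoon→Fong, Tue evening→Mendoza, Wed morning→Fong, Wed afternoon→Ueda, Wed evening→Chen+Ueda, Thu morning→Mendoza.
Total: 111 + 112 + 112 + 110 + 112 + 114 + 111 + 114 + 110 = $1006.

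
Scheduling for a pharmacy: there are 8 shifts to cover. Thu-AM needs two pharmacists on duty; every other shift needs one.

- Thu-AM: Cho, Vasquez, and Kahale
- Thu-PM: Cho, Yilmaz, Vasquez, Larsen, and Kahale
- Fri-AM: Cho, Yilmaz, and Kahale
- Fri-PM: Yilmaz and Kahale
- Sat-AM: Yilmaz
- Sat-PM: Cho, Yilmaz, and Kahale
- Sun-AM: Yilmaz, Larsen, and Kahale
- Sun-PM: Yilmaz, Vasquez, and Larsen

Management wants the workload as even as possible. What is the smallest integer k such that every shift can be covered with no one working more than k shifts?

With 5 pharmacists and 9 worker-slots to fill, someone must work at least ⌈9/5⌉ = 2 shifts, so k ≥ 2.
k = 2 works: Thu-AM→Cho+Vasquez, Thu-PM→Larsen, Fri-AM→Cho, Fri-PM→Yilmaz, Sat-AM→Yilmaz, Sat-PM→Kahale, Sun-AM→Larsen, Sun-PM→Vasquez.
Loads: Cho 2, Yilmaz 2, Vasquez 2, Larsen 2, Kahale 1 — all ≤ 2.

2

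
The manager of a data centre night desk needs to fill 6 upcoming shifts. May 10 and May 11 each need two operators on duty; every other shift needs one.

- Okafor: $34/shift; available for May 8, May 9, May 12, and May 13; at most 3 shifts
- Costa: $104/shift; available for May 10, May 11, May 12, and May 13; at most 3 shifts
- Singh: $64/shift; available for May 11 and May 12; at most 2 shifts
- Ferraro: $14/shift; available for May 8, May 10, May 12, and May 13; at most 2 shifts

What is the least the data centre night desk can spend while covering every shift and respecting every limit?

May 9 can only be covered by Okafor, so that assignment is forced.
May 10 can only be covered by Costa and Ferraro, so that assignment is forced.
May 11 can only be covered by Costa and Singh, so that assignment is forced.
Picking the cheapest available operator for each shift independently would cost $362, but that ignores the shift limits.
An optimal schedule: May 8→Ferraro, May 9→Okafor, May 10→Ferraro+Costa, May 11→Singh+Costa, May 12→Okafor, May 13→Okafor.
Total: 14 + 34 + 14 + 104 + 64 + 104 + 34 + 34 = $402.

$402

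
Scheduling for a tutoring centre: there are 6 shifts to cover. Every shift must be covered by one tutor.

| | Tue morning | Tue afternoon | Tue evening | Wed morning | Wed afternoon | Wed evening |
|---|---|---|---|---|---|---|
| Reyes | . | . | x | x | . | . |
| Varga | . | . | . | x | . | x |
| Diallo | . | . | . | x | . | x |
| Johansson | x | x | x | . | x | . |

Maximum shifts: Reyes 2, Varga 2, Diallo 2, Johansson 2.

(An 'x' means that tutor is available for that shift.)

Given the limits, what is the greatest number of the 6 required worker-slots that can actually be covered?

Total capacity across all tutors is 2+2+2+2 = 8, and 6 slots are needed, so at most 6 can be filled.
Shifts {Tue morning, Tue afternoon, Wed afternoon} need 3 slots but only Johansson are available for them, supplying at most 2 — so at least 1 slot must go unfilled.
An assignment achieving 5: Tue morning→Johansson, Tue afternoon→Johansson, Tue evening→Reyes, Wed morning→Reyes, Wed evening→Varga.
Loads: Reyes 2/2, Varga 1/2, Diallo 0/2, Johansson 2/2.

5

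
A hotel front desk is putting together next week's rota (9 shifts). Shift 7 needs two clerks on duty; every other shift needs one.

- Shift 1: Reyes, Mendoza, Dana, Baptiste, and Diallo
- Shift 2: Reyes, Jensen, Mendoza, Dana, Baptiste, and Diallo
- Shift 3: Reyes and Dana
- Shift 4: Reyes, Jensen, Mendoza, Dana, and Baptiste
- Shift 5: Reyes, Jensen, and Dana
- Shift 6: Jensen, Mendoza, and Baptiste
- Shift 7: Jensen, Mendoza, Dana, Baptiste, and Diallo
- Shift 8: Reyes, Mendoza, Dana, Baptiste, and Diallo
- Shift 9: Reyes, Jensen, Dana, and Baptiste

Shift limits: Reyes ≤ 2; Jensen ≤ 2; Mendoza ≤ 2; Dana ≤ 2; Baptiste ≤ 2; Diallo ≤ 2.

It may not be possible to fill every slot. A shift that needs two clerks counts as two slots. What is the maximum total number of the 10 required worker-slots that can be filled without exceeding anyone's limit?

10

Total capacity across all clerks is 2+2+2+2+2+2 = 12, and 10 slots are needed, so at most 10 can be filled.
An assignment achieving 10: Shift 1→Mendoza, Shift 2→Baptiste, Shift 3→Reyes, Shift 4→Mendoza, Shift 5→Reyes, Shift 6→Jensen, Shift 7→Dana+Baptiste, Shift 8→Dana, Shift 9→Jensen.
Loads: Reyes 2/2, Jensen 2/2, Mendoza 2/2, Dana 2/2, Baptiste 2/2, Diallo 0/2.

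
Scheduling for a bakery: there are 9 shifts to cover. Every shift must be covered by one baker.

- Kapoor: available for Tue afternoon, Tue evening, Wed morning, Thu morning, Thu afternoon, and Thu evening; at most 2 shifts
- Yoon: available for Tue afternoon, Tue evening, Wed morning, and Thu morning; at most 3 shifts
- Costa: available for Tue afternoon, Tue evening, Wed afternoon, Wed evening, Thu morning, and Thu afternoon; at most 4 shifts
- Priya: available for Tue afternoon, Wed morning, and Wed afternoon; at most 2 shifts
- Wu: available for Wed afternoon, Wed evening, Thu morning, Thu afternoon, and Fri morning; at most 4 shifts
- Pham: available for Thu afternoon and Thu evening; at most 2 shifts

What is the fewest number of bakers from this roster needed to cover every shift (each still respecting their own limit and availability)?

3

9 slots to fill and no one can take more than 4, so at least ⌈9/4⌉ = 3 bakers are needed.
Kapoor, Yoon, and Wu alone can cover everything: Tue afternoon→Kapoor, Tue evening→Yoon, Wed morning→Yoon, Wed afternoon→Wu, Wed evening→Wu, Thu morning→Yoon, Thu afternoon→Wu, Thu evening→Kapoor, Fri morning→Wu.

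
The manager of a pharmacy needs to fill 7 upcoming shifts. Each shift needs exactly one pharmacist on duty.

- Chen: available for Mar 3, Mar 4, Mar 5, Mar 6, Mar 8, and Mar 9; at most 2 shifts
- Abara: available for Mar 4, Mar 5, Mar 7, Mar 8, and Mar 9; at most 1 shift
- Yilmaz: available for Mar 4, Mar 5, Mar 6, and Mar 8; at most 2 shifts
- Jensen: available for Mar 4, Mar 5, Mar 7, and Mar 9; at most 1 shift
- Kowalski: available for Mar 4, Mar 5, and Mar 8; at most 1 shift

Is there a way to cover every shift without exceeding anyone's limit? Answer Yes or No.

Yes

Mar 3 can only be covered by Chen, so that assignment is forced.
One valid schedule: Mar 3→Chen, Mar 4→Yilmaz, Mar 5→Kowalski, Mar 6→Chen, Mar 7→Abara, Mar 8→Yilmaz, Mar 9→Jensen.
Loads: Chen 2/2, Abara 1/1, Yilmaz 2/2, Jensen 1/1, Kowalski 1/1 — all within limits.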